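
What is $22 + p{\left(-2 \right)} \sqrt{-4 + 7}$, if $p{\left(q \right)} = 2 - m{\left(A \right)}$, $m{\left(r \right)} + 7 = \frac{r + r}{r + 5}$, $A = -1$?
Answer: $22 + \frac{19 \sqrt{3}}{2} \approx 38.454$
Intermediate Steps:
$m{\left(r \right)} = -7 + \frac{2 r}{5 + r}$ ($m{\left(r \right)} = -7 + \frac{r + r}{r + 5} = -7 + \frac{2 r}{5 + r}$)
$p{\left(q \right)} = \frac{19}{2}$ ($p{\left(q \right)} = 2 - \frac{5 \left(-7 - -1\right)}{5 - 1} = 2 - \frac{5 \left(-7 + 1\right)}{4} = 2 - 5 \cdot \frac{1}{4} \left(-6\right) = 2 - - \frac{15}{2} = 2 + \frac{15}{2} = \frac{19}{2}$)
$22 + p{\left(-2 \right)} \sqrt{-4 + 7} = 22 + \frac{19 \sqrt{-4 + 7}}{2} = 22 + \frac{19 \sqrt{3}}{2}$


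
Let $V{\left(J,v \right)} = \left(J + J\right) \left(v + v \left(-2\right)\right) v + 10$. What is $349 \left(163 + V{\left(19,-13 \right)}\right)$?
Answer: $-2180901$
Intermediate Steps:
$V{\left(J,v \right)} = 10 - 2 J v^{2}$ ($V{\left(J,v \right)} = 2 J \left(v - 2 v\right) v + 10 = 2 J \left(- v\right) v + 10 = - 2 J v v + 10 = - 2 J v^{2} + 10 = 10 - 2 J v^{2}$)
$349 \left(163 + V{\left(19,-13 \right)}\right) = 349 \left(163 + \left(10 - 38 \left(-13\right)^{2}\right)\right) = 349 \left(163 + \left(10 - 38 \cdot 169\right)\right) = 349 \left(163 + \left(10 - 6422\right)\right) = 349 \left(163 - 6412\right) = 349 \left(-6249\right) = -2180901$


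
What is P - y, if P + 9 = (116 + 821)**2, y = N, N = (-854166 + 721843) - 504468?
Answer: 1514751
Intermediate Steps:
N = -636791 (N = -132323 - 504468 = -636791)
y = -636791
P = 877960 (P = -9 + (116 + 821)**2 = -9 + 937**2 = -9 + 877969 = 877960)
P - y = 877960 - 1*(-636791) = 877960 + 636791 = 1514751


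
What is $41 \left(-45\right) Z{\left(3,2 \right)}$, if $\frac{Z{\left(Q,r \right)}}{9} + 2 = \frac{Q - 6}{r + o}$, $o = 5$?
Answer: $\frac{282285}{7} \approx 40326.0$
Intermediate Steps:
$Z{\left(Q,r \right)} = -18 + \frac{9 \left(-6 + Q\right)}{5 + r}$ ($Z{\left(Q,r \right)} = -18 + 9 \frac{Q - 6}{r + 5} = -18 + 9 \frac{-6 + Q}{5 + r} = -18 + \frac{9 \left(-6 + Q\right)}{5 + r}$)
$41 \left(-45\right) Z{\left(3,2 \right)} = 41 \left(-45\right) \frac{9 \left(-16 + 3 - 4\right)}{5 + 2} = - 1845 \frac{9 \left(-16 + 3 - 4\right)}{7} = - 1845 \cdot 9 \cdot \frac{1}{7} \left(-17\right) = \left(-1845\right) \left(- \frac{153}{7}\right) = \frac{282285}{7}$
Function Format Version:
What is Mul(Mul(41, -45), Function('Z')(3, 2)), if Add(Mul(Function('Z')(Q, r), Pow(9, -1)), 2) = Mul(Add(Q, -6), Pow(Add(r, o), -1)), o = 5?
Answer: Rational(282285, 7) ≈ 40326.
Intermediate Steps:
Function('Z')(Q, r) = Add(-18, Mul(9, Pow(Add(5, r), -1), Add(-6, Q))) (Function('Z')(Q, r) = Add(-18, Mul(9, Mul(Add(Q, -6), Pow(Add(r, 5), -1)))) = Add(-18, Mul(9, Mul(Add(-6, Q), Pow(Add(5, r), -1)))) = Add(-18, Mul(9, Mul(Pow(Add(5, r), -1), Add(-6, Q)))) = Add(-18, Mul(9, Pow(Add(5, r), -1), Add(-6, Q))))
Mul(Mul(41, -45), Function('Z')(3, 2)) = Mul(Mul(41, -45), Mul(9, Pow(Add(5, 2), -1), Add(-16, 3, Mul(-2, 2)))) = Mul(-1845, Mul(9, Pow(7, -1), Add(-16, 3, -4))) = Mul(-1845, Mul(9, Rational(1, 7), -17)) = Mul(-1845, Rational(-153, 7)) = Rational(282285, 7)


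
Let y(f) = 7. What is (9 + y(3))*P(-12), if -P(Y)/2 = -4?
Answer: 128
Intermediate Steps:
P(Y) = 8 (P(Y) = -2*(-4) = 8)
(9 + y(3))*P(-12) = (9 + 7)*8 = 16*8 = 128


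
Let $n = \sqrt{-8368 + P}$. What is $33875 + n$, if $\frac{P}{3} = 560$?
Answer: $33875 + 4 i \sqrt{418} \approx 33875.0 + 81.78 i$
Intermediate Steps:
$P = 1680$ ($P = 3 \cdot 560 = 1680$)
$n = 4 i \sqrt{418}$ ($n = \sqrt{-8368 + 1680} = \sqrt{-6688} = 4 i \sqrt{418} \approx 81.78 i$)
$33875 + n = 33875 + 4 i \sqrt{418}$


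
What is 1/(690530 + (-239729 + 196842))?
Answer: 1/647643 ≈ 1.5441e-6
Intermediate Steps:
1/(690530 + (-239729 + 196842)) = 1/(690530 - 42887) = 1/647643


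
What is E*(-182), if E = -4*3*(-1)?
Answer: -2184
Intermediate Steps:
E = 12 (E = -12*(-1) = 12)
E*(-182) = 12*(-182) = -2184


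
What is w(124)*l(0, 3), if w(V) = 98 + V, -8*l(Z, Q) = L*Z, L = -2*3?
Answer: 0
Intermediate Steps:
L = -6
l(Z, Q) = 3*Z/4 (l(Z, Q) = -(-3)*Z/4 = 3*Z/4)
w(124)*l(0, 3) = (98 + 124)*((¾)*0) = 222*0 = 0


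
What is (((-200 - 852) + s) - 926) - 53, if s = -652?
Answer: -2683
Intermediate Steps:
(((-200 - 852) + s) - 926) - 53 = (((-200 - 852) - 652) - 926) - 53 = ((-1052 - 652) - 926) - 53 = (-1704 - 926) - 53 = -2630 - 53 = -2683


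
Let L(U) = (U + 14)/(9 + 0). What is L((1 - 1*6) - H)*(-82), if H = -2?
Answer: -902/9 ≈ -100.22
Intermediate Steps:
L(U) = 14/9 + U/9 (L(U) = (14 + U)/9 = (14 + U)*(1/9) = 14/9 + U/9)
L((1 - 1*6) - H)*(-82) = (14/9 + ((1 - 1*6) - 1*(-2))/9)*(-82) = (14/9 + ((1 - 6) + 2)/9)*(-82) = (14/9 + (-5 + 2)/9)*(-82) = (14/9 + (1/9)*(-3))*(-82) = (14/9 - 1/3)*(-82) = (11/9)*(-82) = -902/9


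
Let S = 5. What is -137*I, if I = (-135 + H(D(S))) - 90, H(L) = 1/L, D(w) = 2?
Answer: 61513/2 ≈ 30757.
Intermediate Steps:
H(L) = 1/L
I = -449/2 (I = (-135 + 1/2) - 90 = -269/2 - 90 = -449/2 ≈ -224.50)
-137*I = -137*(-449/2) = 61513/2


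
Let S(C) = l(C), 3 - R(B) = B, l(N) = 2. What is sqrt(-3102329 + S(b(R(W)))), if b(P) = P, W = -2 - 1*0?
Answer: 3*I*sqrt(344703) ≈ 1761.3*I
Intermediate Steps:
W = -2 (W = -2 + 0 = -2)
R(B) = 3 - B
S(C) = 2
sqrt(-3102329 + S(b(R(W)))) = sqrt(-3102329 + 2) = sqrt(-3102327) = 3*I*sqrt(344703)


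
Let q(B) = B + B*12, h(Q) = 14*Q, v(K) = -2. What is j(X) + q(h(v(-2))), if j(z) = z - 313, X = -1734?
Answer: -2411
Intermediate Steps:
j(z) = -313 + z
q(B) = 13*B (q(B) = B + 12*B = 13*B)
j(X) + q(h(v(-2))) = (-313 - 1734) + 13*(14*(-2)) = -2047 + 13*(-28) = -2047 - 364 = -2411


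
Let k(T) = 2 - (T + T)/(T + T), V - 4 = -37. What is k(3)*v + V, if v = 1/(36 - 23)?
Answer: -428/13 ≈ -32.923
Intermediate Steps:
V = -33 (V = 4 - 37 = -33)
k(T) = 1 (k(T) = 2 - 2*T/(2*T) = 2 - 2*T*1/(2*T) = 2 - 1*1 = 2 - 1 = 1)
v = 1/13 ≈ 0.076923
k(3)*v + V = 1*(1/13) - 33 = 1/13 - 33 = -428/13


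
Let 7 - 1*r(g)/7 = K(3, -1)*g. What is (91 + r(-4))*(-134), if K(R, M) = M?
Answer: -15008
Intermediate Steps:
r(g) = 49 + 7*g (r(g) = 49 - (-7)*g = 49 + 7*g)
(91 + r(-4))*(-134) = (91 + (49 + 7*(-4)))*(-134) = (91 + (49 - 28))*(-134) = (91 + 21)*(-134) = 112*(-134) = -15008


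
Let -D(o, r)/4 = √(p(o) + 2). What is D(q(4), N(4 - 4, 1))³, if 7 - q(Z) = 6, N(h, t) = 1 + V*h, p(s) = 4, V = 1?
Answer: -384*√6 ≈ -940.60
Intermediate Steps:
N(h, t) = 1 + h (N(h, t) = 1 + 1*h = 1 + h)
q(Z) = 1 (q(Z) = 7 - 1*6 = 7 - 6 = 1)
D(o, r) = -4*√6 (D(o, r) = -4*√(4 + 2) = -4*√6)
D(q(4), N(4 - 4, 1))³ = (-4*√6)³ = -384*√6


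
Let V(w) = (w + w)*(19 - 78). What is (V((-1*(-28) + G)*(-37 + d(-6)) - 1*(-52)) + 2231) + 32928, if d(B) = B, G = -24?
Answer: 49319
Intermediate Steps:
V(w) = -118*w (V(w) = (2*w)*(-59) = -118*w)
(V((-1*(-28) + G)*(-37 + d(-6)) - 1*(-52)) + 2231) + 32928 = (-118*((-1*(-28) - 24)*(-37 - 6) - 1*(-52)) + 2231) + 32928 = (-118*((28 - 24)*(-43) + 52) + 2231) + 32928 = (-118*(4*(-43) + 52) + 2231) + 32928 = (-118*(-172 + 52) + 2231) + 32928 = (-118*(-120) + 2231) + 32928 = (14160 + 2231) + 32928 = 16391 + 32928 = 49319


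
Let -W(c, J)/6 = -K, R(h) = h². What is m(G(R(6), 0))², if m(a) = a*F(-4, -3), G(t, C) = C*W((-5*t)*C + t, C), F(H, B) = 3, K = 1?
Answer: 0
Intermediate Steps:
W(c, J) = 6 (W(c, J) = -(-6) = -6*(-1) = 6)
G(t, C) = 6*C (G(t, C) = C*6 = 6*C)
m(a) = 3*a (m(a) = a*3 = 3*a)
m(G(R(6), 0))² = (3*(6*0))² = (3*0)² = 0² = 0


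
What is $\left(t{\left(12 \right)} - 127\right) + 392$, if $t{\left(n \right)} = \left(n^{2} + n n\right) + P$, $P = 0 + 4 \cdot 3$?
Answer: $565$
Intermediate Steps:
$P = 12$ ($P = 0 + 12 = 12$)
$t{\left(n \right)} = 12 + 2 n^{2}$ ($t{\left(n \right)} = \left(n^{2} + n n\right) + 12 = \left(n^{2} + n^{2}\right) + 12 = 2 n^{2} + 12 = 12 + 2 n^{2}$)
$\left(t{\left(12 \right)} - 127\right) + 392 = \left(\left(12 + 2 \cdot 12^{2}\right) - 127\right) + 392 = \left(\left(12 + 2 \cdot 144\right) - 127\right) + 392 = \left(\left(12 + 288\right) - 127\right) + 392 = \left(300 - 127\right) + 392 = 173 + 392 = 565$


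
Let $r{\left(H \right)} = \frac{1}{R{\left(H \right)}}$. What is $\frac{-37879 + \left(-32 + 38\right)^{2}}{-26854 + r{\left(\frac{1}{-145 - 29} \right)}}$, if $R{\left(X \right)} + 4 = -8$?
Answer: $\frac{454116}{322249} \approx 1.4092$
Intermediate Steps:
$R{\left(X \right)} = -12$ ($R{\left(X \right)} = -4 - 8 = -12$)
$r{\left(H \right)} = - \frac{1}{12}$ ($r{\left(H \right)} = \frac{1}{-12} = - \frac{1}{12}$)
$\frac{-37879 + \left(-32 + 38\right)^{2}}{-26854 + r{\left(\frac{1}{-145 - 29} \right)}} = \frac{-37879 + \left(-32 + 38\right)^{2}}{-26854 - \frac{1}{12}} = \frac{-37879 + 6^{2}}{- \frac{322249}{12}} = \left(-37879 + 36\right) \left(- \frac{12}{322249}\right) = \left(-37843\right) \left(- \frac{12}{322249}\right) = \frac{454116}{322249}$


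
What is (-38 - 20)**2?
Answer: 3364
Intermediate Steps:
(-38 - 20)**2 = (-58)**2 = 3364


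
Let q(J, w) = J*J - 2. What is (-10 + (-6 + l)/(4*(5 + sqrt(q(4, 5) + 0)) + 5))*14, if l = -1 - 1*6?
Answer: -60690/401 + 728*sqrt(14)/401 ≈ -144.55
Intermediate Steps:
l = -7 (l = -1 - 6 = -7)
q(J, w) = -2 + J**2 (q(J, w) = J**2 - 2 = -2 + J**2)
(-10 + (-6 + l)/(4*(5 + sqrt(q(4, 5) + 0)) + 5))*14 = (-10 + (-6 - 7)/(4*(5 + sqrt((-2 + 4**2) + 0)) + 5))*14 = (-10 - 13/(4*(5 + sqrt((-2 + 16) + 0)) + 5))*14 = (-10 - 13/(4*(5 + sqrt(14 + 0)) + 5))*14 = (-10 - 13/(4*(5 + sqrt(14)) + 5))*14 = (-10 - 13/((20 + 4*sqrt(14)) + 5))*14 = (-10 - 13/(25 + 4*sqrt(14)))*14 = -140 - 182/(25 + 4*sqrt(14))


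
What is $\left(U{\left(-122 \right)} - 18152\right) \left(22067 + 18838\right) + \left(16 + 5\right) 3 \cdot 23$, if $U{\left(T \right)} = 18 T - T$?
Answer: $-827343081$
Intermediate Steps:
$U{\left(T \right)} = 17 T$
$\left(U{\left(-122 \right)} - 18152\right) \left(22067 + 18838\right) + \left(16 + 5\right) 3 \cdot 23 = \left(17 \left(-122\right) - 18152\right) \left(22067 + 18838\right) + \left(16 + 5\right) 3 \cdot 23 = \left(-2074 - 18152\right) 40905 + 21 \cdot 3 \cdot 23 = \left(-20226\right) 40905 + 63 \cdot 23 = -827344530 + 1449 = -827343081$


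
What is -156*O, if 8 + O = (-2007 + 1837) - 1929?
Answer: 328692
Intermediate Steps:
O = -2107 (O = -8 + ((-2007 + 1837) - 1929) = -8 + (-170 - 1929) = -8 - 2099 = -2107)
-156*O = -156*(-2107) = 328692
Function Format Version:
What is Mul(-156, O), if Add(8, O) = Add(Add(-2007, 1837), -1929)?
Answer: 328692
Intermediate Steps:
O = -2107 (O = Add(-8, Add(Add(-2007, 1837), -1929)) = Add(-8, Add(-170, -1929)) = Add(-8, -2099) = -2107)
Mul(-156, O) = Mul(-156, -2107) = 328692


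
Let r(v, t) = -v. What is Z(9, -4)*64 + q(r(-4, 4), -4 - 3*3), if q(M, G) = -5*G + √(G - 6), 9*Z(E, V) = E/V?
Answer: 49 + I*√19 ≈ 49.0 + 4.3589*I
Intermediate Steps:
Z(E, V) = E/(9*V) (Z(E, V) = (E/V)/9 = E/(9*V))
q(M, G) = √(-6 + G) - 5*G (q(M, G) = -5*G + √(-6 + G) = √(-6 + G) - 5*G)
Z(9, -4)*64 + q(r(-4, 4), -4 - 3*3) = ((⅑)*9/(-4))*64 + (√(-6 + (-4 - 3*3)) - 5*(-4 - 3*3)) = ((⅑)*9*(-¼))*64 + (√(-6 + (-4 - 9)) - 5*(-4 - 9)) = -¼*64 + (√(-6 - 13) - 5*(-13)) = -16 + (√(-19) + 65) = -16 + (I*√19 + 65) = -16 + (65 + I*√19) = 49 + I*√19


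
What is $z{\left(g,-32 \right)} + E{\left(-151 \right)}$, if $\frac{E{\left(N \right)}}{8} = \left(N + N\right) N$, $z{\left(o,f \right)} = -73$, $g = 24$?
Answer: $364743$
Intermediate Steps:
$E{\left(N \right)} = 16 N^{2}$ ($E{\left(N \right)} = 8 \left(N + N\right) N = 8 \cdot 2 N N = 8 \cdot 2 N^{2} = 16 N^{2}$)
$z{\left(g,-32 \right)} + E{\left(-151 \right)} = -73 + 16 \left(-151\right)^{2} = -73 + 16 \cdot 22801 = -73 + 364816 = 364743$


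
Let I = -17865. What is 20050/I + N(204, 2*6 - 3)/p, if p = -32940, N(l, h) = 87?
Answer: -544857/484340 ≈ -1.1249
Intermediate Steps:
20050/I + N(204, 2*6 - 3)/p = 20050/(-17865) + 87/(-32940) = 20050*(-1/17865) + 87*(-1/32940) = -4010/3573 - 29/10980 = -544857/484340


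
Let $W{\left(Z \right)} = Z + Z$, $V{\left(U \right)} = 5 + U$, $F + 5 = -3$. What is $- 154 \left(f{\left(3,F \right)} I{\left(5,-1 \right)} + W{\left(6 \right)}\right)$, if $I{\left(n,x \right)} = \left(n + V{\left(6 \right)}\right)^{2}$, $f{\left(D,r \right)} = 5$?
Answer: $-198968$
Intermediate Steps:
$F = -8$ ($F = -5 - 3 = -8$)
$I{\left(n,x \right)} = \left(11 + n\right)^{2}$ ($I{\left(n,x \right)} = \left(n + \left(5 + 6\right)\right)^{2} = \left(n + 11\right)^{2} = \left(11 + n\right)^{2}$)
$W{\left(Z \right)} = 2 Z$
$- 154 \left(f{\left(3,F \right)} I{\left(5,-1 \right)} + W{\left(6 \right)}\right) = - 154 \left(5 \left(11 + 5\right)^{2} + 2 \cdot 6\right) = - 154 \left(5 \cdot 16^{2} + 12\right) = - 154 \left(5 \cdot 256 + 12\right) = - 154 \left(1280 + 12\right) = \left(-154\right) 1292 = -198968$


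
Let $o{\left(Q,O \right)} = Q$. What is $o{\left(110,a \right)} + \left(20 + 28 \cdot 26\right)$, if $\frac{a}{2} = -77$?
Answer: $858$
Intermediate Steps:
$a = -154$ ($a = 2 \left(-77\right) = -154$)
$o{\left(110,a \right)} + \left(20 + 28 \cdot 26\right) = 110 + \left(20 + 28 \cdot 26\right) = 110 + \left(20 + 728\right) = 110 + 748 = 858$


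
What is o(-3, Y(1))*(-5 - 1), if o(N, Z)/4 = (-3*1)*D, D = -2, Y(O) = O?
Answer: -144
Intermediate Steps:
o(N, Z) = 24 (o(N, Z) = 4*(-3*1*(-2)) = 4*(-3*(-2)) = 4*6 = 24)
o(-3, Y(1))*(-5 - 1) = 24*(-5 - 1) = 24*(-6) = -144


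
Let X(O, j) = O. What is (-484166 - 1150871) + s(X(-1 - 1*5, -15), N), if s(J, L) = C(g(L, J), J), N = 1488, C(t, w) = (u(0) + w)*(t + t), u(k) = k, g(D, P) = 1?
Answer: -1635049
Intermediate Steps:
C(t, w) = 2*t*w (C(t, w) = (0 + w)*(t + t) = w*(2*t) = 2*t*w)
s(J, L) = 2*J (s(J, L) = 2*1*J = 2*J)
(-484166 - 1150871) + s(X(-1 - 1*5, -15), N) = (-484166 - 1150871) + 2*(-1 - 1*5) = -1635037 + 2*(-1 - 5) = -1635037 + 2*(-6) = -1635037 - 12 = -1635049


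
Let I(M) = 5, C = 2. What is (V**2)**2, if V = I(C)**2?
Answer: 390625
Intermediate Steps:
V = 25 (V = 5**2 = 25)
(V**2)**2 = (25**2)**2 = 625**2 = 390625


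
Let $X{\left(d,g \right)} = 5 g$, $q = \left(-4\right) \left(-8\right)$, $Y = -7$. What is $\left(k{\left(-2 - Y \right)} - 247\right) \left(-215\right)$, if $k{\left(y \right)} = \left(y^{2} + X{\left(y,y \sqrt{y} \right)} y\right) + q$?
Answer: $40850 - 26875 \sqrt{5} \approx -19244.0$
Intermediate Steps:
$q = 32$
$k{\left(y \right)} = 32 + y^{2} + 5 y^{\frac{5}{2}}$ ($k{\left(y \right)} = \left(y^{2} + 5 y \sqrt{y} y\right) + 32 = \left(y^{2} + 5 y^{\frac{3}{2}} y\right) + 32 = \left(y^{2} + 5 y^{\frac{5}{2}}\right) + 32 = 32 + y^{2} + 5 y^{\frac{5}{2}}$)
$\left(k{\left(-2 - Y \right)} - 247\right) \left(-215\right) = \left(\left(32 + \left(-2 - -7\right)^{2} + 5 \left(-2 - -7\right)^{\frac{5}{2}}\right) - 247\right) \left(-215\right) = \left(\left(32 + \left(-2 + 7\right)^{2} + 5 \left(-2 + 7\right)^{\frac{5}{2}}\right) - 247\right) \left(-215\right) = \left(\left(32 + 5^{2} + 5 \cdot 5^{\frac{5}{2}}\right) - 247\right) \left(-215\right) = \left(\left(32 + 25 + 5 \cdot 25 \sqrt{5}\right) - 247\right) \left(-215\right) = \left(\left(32 + 25 + 125 \sqrt{5}\right) - 247\right) \left(-215\right) = \left(\left(57 + 125 \sqrt{5}\right) - 247\right) \left(-215\right) = \left(-190 + 125 \sqrt{5}\right) \left(-215\right) = 40850 - 26875 \sqrt{5}$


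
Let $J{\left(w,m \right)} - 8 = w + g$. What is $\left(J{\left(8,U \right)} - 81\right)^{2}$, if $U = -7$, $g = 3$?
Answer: $3844$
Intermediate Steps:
$J{\left(w,m \right)} = 11 + w$ ($J{\left(w,m \right)} = 8 + \left(w + 3\right) = 8 + \left(3 + w\right) = 11 + w$)
$\left(J{\left(8,U \right)} - 81\right)^{2} = \left(\left(11 + 8\right) - 81\right)^{2} = \left(19 - 81\right)^{2} = \left(-62\right)^{2} = 3844$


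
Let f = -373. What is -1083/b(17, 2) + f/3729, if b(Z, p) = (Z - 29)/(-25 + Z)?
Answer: -2692711/3729 ≈ -722.10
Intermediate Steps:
b(Z, p) = (-29 + Z)/(-25 + Z)
-1083/b(17, 2) + f/3729 = -1083*(-25 + 17)/(-29 + 17) - 373/3729 = -1083/(-12/(-8)) - 373*1/3729 = -1083/((-1/8*(-12))) - 373/3729 = -1083/3/2 - 373/3729 = -1083*2/3 - 373/3729 = -722 - 373/3729 = -2692711/3729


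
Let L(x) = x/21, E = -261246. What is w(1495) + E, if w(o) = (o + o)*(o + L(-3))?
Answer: 29458638/7 ≈ 4.2084e+6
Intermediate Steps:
L(x) = x/21 (L(x) = x*(1/21) = x/21)
w(o) = 2*o*(-⅐ + o) (w(o) = (o + o)*(o + (1/21)*(-3)) = (2*o)*(o - ⅐) = (2*o)*(-⅐ + o) = 2*o*(-⅐ + o))
w(1495) + E = (2/7)*1495*(-1 + 7*1495) - 261246 = (2/7)*1495*(-1 + 10465) - 261246 = (2/7)*1495*10464 - 261246 = 31287360/7 - 261246 = 29458638/7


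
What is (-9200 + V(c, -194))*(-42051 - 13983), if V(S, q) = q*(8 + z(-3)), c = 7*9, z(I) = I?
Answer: 569865780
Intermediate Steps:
c = 63
V(S, q) = 5*q (V(S, q) = q*(8 - 3) = q*5 = 5*q)
(-9200 + V(c, -194))*(-42051 - 13983) = (-9200 + 5*(-194))*(-42051 - 13983) = (-9200 - 970)*(-56034) = -10170*(-56034) = 569865780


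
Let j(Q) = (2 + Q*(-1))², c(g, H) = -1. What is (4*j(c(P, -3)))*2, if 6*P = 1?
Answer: 72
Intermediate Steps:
P = ⅙ (P = (⅙)*1 = ⅙ ≈ 0.16667)
j(Q) = (2 - Q)²
(4*j(c(P, -3)))*2 = (4*(-2 - 1)²)*2 = (4*(-3)²)*2 = (4*9)*2 = 36*2 = 72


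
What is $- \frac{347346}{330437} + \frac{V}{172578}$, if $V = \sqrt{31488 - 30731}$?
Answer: $- \frac{347346}{330437} + \frac{\sqrt{757}}{172578} \approx -1.051$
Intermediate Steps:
$V = \sqrt{757} \approx 27.514$
$- \frac{347346}{330437} + \frac{V}{172578} = - \frac{347346}{330437} + \frac{\sqrt{757}}{172578}$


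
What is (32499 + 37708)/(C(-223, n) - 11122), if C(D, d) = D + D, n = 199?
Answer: -70207/11568 ≈ -6.0691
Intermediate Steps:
C(D, d) = 2*D
(32499 + 37708)/(C(-223, n) - 11122) = (32499 + 37708)/(2*(-223) - 11122) = 70207/(-446 - 11122) = 70207/(-11568) = 70207*(-1/11568) = -70207/11568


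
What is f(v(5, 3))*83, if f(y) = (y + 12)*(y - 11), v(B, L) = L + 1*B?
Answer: -4980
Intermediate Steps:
v(B, L) = B + L (v(B, L) = L + B = B + L)
f(y) = (-11 + y)*(12 + y) (f(y) = (12 + y)*(-11 + y) = (-11 + y)*(12 + y))
f(v(5, 3))*83 = (-132 + (5 + 3) + (5 + 3)**2)*83 = (-132 + 8 + 8**2)*83 = (-132 + 8 + 64)*83 = -60*83 = -4980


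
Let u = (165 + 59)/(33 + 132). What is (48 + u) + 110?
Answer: 26294/165 ≈ 159.36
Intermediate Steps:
u = 224/165 ≈ 1.3576
(48 + u) + 110 = (48 + 224/165) + 110 = 8144/165 + 110 = 26294/165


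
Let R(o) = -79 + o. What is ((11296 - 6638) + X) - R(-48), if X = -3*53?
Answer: 4626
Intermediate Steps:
X = -159
((11296 - 6638) + X) - R(-48) = ((11296 - 6638) - 159) - (-79 - 48) = (4658 - 159) - 1*(-127) = 4499 + 127 = 4626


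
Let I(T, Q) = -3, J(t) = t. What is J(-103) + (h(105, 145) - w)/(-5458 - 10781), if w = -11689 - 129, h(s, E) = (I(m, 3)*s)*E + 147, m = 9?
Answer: -1638907/16239 ≈ -100.92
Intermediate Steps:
h(s, E) = 147 - 3*E*s (h(s, E) = (-3*s)*E + 147 = -3*E*s + 147 = 147 - 3*E*s)
w = -11818
J(-103) + (h(105, 145) - w)/(-5458 - 10781) = -103 + ((147 - 3*145*105) - 1*(-11818))/(-5458 - 10781) = -103 + ((147 - 45675) + 11818)/(-16239) = -103 + (-45528 + 11818)*(-1/16239) = -103 - 33710*(-1/16239) = -103 + 33710/16239 = -1638907/16239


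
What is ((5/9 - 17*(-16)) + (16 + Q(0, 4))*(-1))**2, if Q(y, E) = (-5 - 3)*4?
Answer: 6744409/81 ≈ 83264.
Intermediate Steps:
Q(y, E) = -32 (Q(y, E) = -8*4 = -32)
((5/9 - 17*(-16)) + (16 + Q(0, 4))*(-1))**2 = ((5/9 - 17*(-16)) + (16 - 32)*(-1))**2 = ((5*(1/9) + 272) - 16*(-1))**2 = ((5/9 + 272) + 16)**2 = (2453/9 + 16)**2 = (2597/9)**2 = 6744409/81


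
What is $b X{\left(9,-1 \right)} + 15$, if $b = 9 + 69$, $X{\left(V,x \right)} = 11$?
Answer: $873$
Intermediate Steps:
$b = 78$
$b X{\left(9,-1 \right)} + 15 = 78 \cdot 11 + 15 = 858 + 15 = 873$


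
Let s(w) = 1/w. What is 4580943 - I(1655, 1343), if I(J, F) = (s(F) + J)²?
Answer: 3322169113451/1803649 ≈ 1.8419e+6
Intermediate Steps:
I(J, F) = (J + 1/F)² (I(J, F) = (1/F + J)² = (J + 1/F)²)
4580943 - I(1655, 1343) = 4580943 - (1 + 1343*1655)²/1343² = 4580943 - (1 + 2222665)²/1803649 = 4580943 - 2222666²/1803649 = 4580943 - 4940244147556/1803649 = 3322169113451/1803649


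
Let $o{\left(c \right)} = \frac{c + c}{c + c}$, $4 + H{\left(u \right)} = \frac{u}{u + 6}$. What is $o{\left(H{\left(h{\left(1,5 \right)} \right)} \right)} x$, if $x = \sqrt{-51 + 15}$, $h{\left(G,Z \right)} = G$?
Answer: $6 i \approx 6.0 i$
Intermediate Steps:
$H{\left(u \right)} = -4 + \frac{u}{6 + u}$ ($H{\left(u \right)} = -4 + \frac{u}{u + 6} = -4 + \frac{u}{6 + u}$)
$o{\left(c \right)} = 1$ ($o{\left(c \right)} = \frac{2 c}{2 c} = 2 c \frac{1}{2 c} = 1$)
$x = 6 i$ ($x = \sqrt{-36} = 6 i \approx 6.0 i$)
$o{\left(H{\left(h{\left(1,5 \right)} \right)} \right)} x = 1 \cdot 6 i = 6 i$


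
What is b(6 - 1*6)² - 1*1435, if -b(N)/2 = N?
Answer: -1435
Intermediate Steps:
b(N) = -2*N
b(6 - 1*6)² - 1*1435 = (-2*(6 - 1*6))² - 1*1435 = (-2*(6 - 6))² - 1435 = (-2*0)² - 1435 = 0² - 1435 = 0 - 1435 = -1435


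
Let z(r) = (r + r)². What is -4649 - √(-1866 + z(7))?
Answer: -4649 - I*√1670 ≈ -4649.0 - 40.866*I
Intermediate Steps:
z(r) = 4*r² (z(r) = (2*r)² = 4*r²)
-4649 - √(-1866 + z(7)) = -4649 - √(-1866 + 4*7²) = -4649 - √(-1866 + 4*49) = -4649 - √(-1866 + 196) = -4649 - √(-1670) = -4649 - I*√1670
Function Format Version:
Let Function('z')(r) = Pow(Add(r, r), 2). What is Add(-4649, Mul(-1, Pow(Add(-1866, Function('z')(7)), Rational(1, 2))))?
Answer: Add(-4649, Mul(-1, I, Pow(1670, Rational(1, 2)))) ≈ Add(-4649.0, Mul(-40.866, I))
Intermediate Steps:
Function('z')(r) = Mul(4, Pow(r, 2)) (Function('z')(r) = Pow(Mul(2, r), 2) = Mul(4, Pow(r, 2)))
Add(-4649, Mul(-1, Pow(Add(-1866, Function('z')(7)), Rational(1, 2)))) = Add(-4649, Mul(-1, Pow(Add(-1866, Mul(4, Pow(7, 2))), Rational(1, 2)))) = Add(-4649, Mul(-1, Pow(Add(-1866, Mul(4, 49)), Rational(1, 2)))) = Add(-4649, Mul(-1, Pow(Add(-1866, 196), Rational(1, 2)))) = Add(-4649, Mul(-1, Pow(-1670, Rational(1, 2)))) = Add(-4649, Mul(-1, Mul(I, Pow(1670, Rational(1, 2))))) = Add(-4649, Mul(-1, I, Pow(1670, Rational(1, 2))))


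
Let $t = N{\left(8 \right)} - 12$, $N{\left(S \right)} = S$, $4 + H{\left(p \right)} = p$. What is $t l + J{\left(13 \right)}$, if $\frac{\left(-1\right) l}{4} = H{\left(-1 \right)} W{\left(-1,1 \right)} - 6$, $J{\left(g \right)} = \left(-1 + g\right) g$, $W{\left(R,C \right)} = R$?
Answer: $140$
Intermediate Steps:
$H{\left(p \right)} = -4 + p$
$J{\left(g \right)} = g \left(-1 + g\right)$
$l = 4$ ($l = - 4 \left(\left(-4 - 1\right) \left(-1\right) - 6\right) = - 4 \left(\left(-5\right) \left(-1\right) - 6\right) = - 4 \left(5 - 6\right) = \left(-4\right) \left(-1\right) = 4$)
$t = -4$ ($t = 8 - 12 = -4$)
$t l + J{\left(13 \right)} = \left(-4\right) 4 + 13 \left(-1 + 13\right) = -16 + 13 \cdot 12 = -16 + 156 = 140$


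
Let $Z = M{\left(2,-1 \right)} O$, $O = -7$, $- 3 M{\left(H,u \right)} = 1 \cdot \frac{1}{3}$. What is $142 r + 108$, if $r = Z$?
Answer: $\frac{1966}{9} \approx 218.44$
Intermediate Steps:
$M{\left(H,u \right)} = - \frac{1}{9}$ ($M{\left(H,u \right)} = - \frac{1 \cdot \frac{1}{3}}{3} = \left(- \frac{1}{3}\right) \frac{1}{3} = - \frac{1}{9}$)
$Z = \frac{7}{9}$ ($Z = \left(- \frac{1}{9}\right) \left(-7\right) = \frac{7}{9} \approx 0.77778$)
$r = \frac{7}{9} \approx 0.77778$
$142 r + 108 = 142 \cdot \frac{7}{9} + 108 = \frac{994}{9} + 108 = \frac{1966}{9}$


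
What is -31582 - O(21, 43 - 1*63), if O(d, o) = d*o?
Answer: -31162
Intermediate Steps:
-31582 - O(21, 43 - 1*63) = -31582 - 21*(43 - 1*63) = -31582 - 21*(43 - 63) = -31582 - 21*(-20) = -31582 - 1*(-420) = -31582 + 420 = -31162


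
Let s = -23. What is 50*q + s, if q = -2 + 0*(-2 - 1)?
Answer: -123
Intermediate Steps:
q = -2 (q = -2 + 0*(-3) = -2 + 0 = -2)
50*q + s = 50*(-2) - 23 = -100 - 23 = -123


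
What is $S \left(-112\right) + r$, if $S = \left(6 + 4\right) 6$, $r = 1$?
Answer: $-6719$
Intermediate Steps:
$S = 60$ ($S = 10 \cdot 6 = 60$)
$S \left(-112\right) + r = 60 \left(-112\right) + 1 = -6720 + 1 = -6719$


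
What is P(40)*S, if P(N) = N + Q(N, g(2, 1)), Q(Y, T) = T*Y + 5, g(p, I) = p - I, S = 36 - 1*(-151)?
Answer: 15895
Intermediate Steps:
S = 187 (S = 36 + 151 = 187)
Q(Y, T) = 5 + T*Y
P(N) = 5 + 2*N (P(N) = N + (5 + (2 - 1*1)*N) = N + (5 + (2 - 1)*N) = N + (5 + 1*N) = N + (5 + N) = 5 + 2*N)
P(40)*S = (5 + 2*40)*187 = (5 + 80)*187 = 85*187 = 15895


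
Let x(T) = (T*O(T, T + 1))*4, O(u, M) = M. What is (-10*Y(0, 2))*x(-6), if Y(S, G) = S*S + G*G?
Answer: -4800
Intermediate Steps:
x(T) = 4*T*(1 + T) (x(T) = (T*(T + 1))*4 = (T*(1 + T))*4 = 4*T*(1 + T))
Y(S, G) = G² + S² (Y(S, G) = S² + G² = G² + S²)
(-10*Y(0, 2))*x(-6) = (-10*(2² + 0²))*(4*(-6)*(1 - 6)) = (-10*(4 + 0))*(4*(-6)*(-5)) = -10*4*120 = -40*120 = -4800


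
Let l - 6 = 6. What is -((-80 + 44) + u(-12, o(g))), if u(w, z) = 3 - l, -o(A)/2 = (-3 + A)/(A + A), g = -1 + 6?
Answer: 45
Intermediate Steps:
l = 12 (l = 6 + 6 = 12)
g = 5
o(A) = -(-3 + A)/A (o(A) = -2*(-3 + A)/(A + A) = -2*(-3 + A)/(2*A) = -2*(-3 + A)*1/(2*A) = -(-3 + A)/A)
u(w, z) = -9 (u(w, z) = 3 - 1*12 = 3 - 12 = -9)
-((-80 + 44) + u(-12, o(g))) = -((-80 + 44) - 9) = -(-36 - 9) = -1*(-45) = 45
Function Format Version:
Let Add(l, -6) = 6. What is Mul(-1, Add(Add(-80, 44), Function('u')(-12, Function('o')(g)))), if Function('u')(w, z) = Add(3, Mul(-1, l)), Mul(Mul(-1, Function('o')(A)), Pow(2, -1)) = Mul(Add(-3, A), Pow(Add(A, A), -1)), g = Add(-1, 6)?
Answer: 45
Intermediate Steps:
l = 12 (l = Add(6, 6) = 12)
g = 5
Function('o')(A) = Mul(-1, Pow(A, -1), Add(-3, A)) (Function('o')(A) = Mul(-2, Mul(Add(-3, A), Pow(Add(A, A), -1))) = Mul(-2, Mul(Add(-3, A), Pow(Mul(2, A), -1))) = Mul(-2, Mul(Add(-3, A), Mul(Rational(1, 2), Pow(A, -1)))) = Mul(-2, Mul(Rational(1, 2), Pow(A, -1), Add(-3, A))) = Mul(-1, Pow(A, -1), Add(-3, A)))
Function('u')(w, z) = -9 (Function('u')(w, z) = Add(3, Mul(-1, 12)) = Add(3, -12) = -9)
Mul(-1, Add(Add(-80, 44), Function('u')(-12, Function('o')(g)))) = Mul(-1, Add(Add(-80, 44), -9)) = Mul(-1, Add(-36, -9)) = Mul(-1, -45) = 45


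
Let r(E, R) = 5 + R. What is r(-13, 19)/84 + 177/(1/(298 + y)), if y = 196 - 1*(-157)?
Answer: 806591/7 ≈ 1.1523e+5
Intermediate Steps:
y = 353 (y = 196 + 157 = 353)
r(-13, 19)/84 + 177/(1/(298 + y)) = (5 + 19)/84 + 177/(1/(298 + 353)) = 24*(1/84) + 177/(1/651) = 2/7 + 177/(1/651) = 2/7 + 177*651 = 2/7 + 115227 = 806591/7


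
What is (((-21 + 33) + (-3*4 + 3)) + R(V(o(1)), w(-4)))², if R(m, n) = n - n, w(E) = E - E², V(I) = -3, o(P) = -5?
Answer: 9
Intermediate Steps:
R(m, n) = 0
(((-21 + 33) + (-3*4 + 3)) + R(V(o(1)), w(-4)))² = (((-21 + 33) + (-3*4 + 3)) + 0)² = ((12 + (-12 + 3)) + 0)² = ((12 - 9) + 0)² = (3 + 0)² = 3² = 9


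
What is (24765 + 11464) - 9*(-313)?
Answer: 39046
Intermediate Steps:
(24765 + 11464) - 9*(-313) = 36229 + 2817 = 39046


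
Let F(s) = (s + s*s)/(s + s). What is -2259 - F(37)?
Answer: -2278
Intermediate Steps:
F(s) = (s + s²)/(2*s) (F(s) = (s + s²)/((2*s)) = (s + s²)*(1/(2*s)) = (s + s²)/(2*s))
-2259 - F(37) = -2259 - (½ + (½)*37) = -2259 - (½ + 37/2) = -2259 - 1*19 = -2259 - 19 = -2278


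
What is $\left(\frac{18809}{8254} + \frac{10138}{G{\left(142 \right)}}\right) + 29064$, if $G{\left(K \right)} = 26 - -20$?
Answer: $\frac{5559840021}{189842} \approx 29287.0$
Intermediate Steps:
$G{\left(K \right)} = 46$ ($G{\left(K \right)} = 26 + 20 = 46$)
$\left(\frac{18809}{8254} + \frac{10138}{G{\left(142 \right)}}\right) + 29064 = \left(\frac{18809}{8254} + \frac{10138}{46}\right) + 29064 = \left(18809 \cdot \frac{1}{8254} + 10138 \cdot \frac{1}{46}\right) + 29064 = \left(\frac{18809}{8254} + \frac{5069}{23}\right) + 29064 = \frac{42272133}{189842} + 29064 = \frac{5559840021}{189842}$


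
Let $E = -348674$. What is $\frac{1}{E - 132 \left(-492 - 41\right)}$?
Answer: $- \frac{1}{278318} \approx -3.593 \cdot 10^{-6}$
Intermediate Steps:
$\frac{1}{E - 132 \left(-492 - 41\right)} = \frac{1}{-348674 - 132 \left(-492 - 41\right)} = \frac{1}{-348674 - -70356} = \frac{1}{-348674 + 70356} = \frac{1}{-278318} = - \frac{1}{278318}$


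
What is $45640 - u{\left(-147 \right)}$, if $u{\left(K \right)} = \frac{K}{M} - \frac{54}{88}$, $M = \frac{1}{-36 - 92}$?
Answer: $\frac{1180283}{44} \approx 26825.0$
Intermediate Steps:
$M = - \frac{1}{128}$ ($M = \frac{1}{-128} = - \frac{1}{128} \approx -0.0078125$)
$u{\left(K \right)} = - \frac{27}{44} - 128 K$ ($u{\left(K \right)} = \frac{K}{- \frac{1}{128}} - \frac{54}{88} = K \left(-128\right) - \frac{27}{44} = - 128 K - \frac{27}{44} = - \frac{27}{44} - 128 K$)
$45640 - u{\left(-147 \right)} = 45640 - \left(- \frac{27}{44} - -18816\right) = 45640 - \left(- \frac{27}{44} + 18816\right) = 45640 - \frac{827877}{44} = \frac{1180283}{44}$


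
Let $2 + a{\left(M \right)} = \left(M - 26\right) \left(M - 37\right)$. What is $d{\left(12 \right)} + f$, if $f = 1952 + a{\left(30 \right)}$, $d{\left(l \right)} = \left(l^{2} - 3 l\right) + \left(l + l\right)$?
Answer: $2054$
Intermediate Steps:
$a{\left(M \right)} = -2 + \left(-37 + M\right) \left(-26 + M\right)$ ($a{\left(M \right)} = -2 + \left(M - 26\right) \left(M - 37\right) = -2 + \left(-26 + M\right) \left(-37 + M\right) = -2 + \left(-37 + M\right) \left(-26 + M\right)$)
$d{\left(l \right)} = l^{2} - l$ ($d{\left(l \right)} = \left(l^{2} - 3 l\right) + 2 l = l^{2} - l$)
$f = 1922$ ($f = 1952 + \left(960 + 30^{2} - 1890\right) = 1952 + \left(960 + 900 - 1890\right) = 1952 - 30 = 1922$)
$d{\left(12 \right)} + f = 12 \left(-1 + 12\right) + 1922 = 12 \cdot 11 + 1922 = 132 + 1922 = 2054$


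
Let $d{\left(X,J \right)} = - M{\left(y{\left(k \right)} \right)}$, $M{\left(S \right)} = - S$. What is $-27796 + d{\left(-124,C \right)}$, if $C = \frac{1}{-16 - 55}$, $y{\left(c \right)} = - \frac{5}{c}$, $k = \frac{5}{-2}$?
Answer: $-27794$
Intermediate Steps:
$k = - \frac{5}{2}$ ($k = 5 \left(- \frac{1}{2}\right) = - \frac{5}{2} \approx -2.5$)
$C = - \frac{1}{71}$ ($C = \frac{1}{-71} = - \frac{1}{71} \approx -0.014085$)
$d{\left(X,J \right)} = 2$ ($d{\left(X,J \right)} = - \left(-1\right) \left(- \frac{5}{- \frac{5}{2}}\right) = - \left(-1\right) \left(\left(-5\right) \left(- \frac{2}{5}\right)\right) = - \left(-1\right) 2 = \left(-1\right) \left(-2\right) = 2$)
$-27796 + d{\left(-124,C \right)} = -27796 + 2 = -27794$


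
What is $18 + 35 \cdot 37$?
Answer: $1313$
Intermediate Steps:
$18 + 35 \cdot 37 = 18 + 1295 = 1313$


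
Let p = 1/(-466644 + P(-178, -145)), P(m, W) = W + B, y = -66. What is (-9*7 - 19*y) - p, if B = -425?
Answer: 556451875/467214 ≈ 1191.0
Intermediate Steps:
P(m, W) = -425 + W (P(m, W) = W - 425 = -425 + W)
p = -1/467214 (p = 1/(-466644 + (-425 - 145)) = 1/(-466644 - 570) = 1/(-467214) = -1/467214 ≈ -2.1403e-6)
(-9*7 - 19*y) - p = (-9*7 - 19*(-66)) - 1*(-1/467214) = (-63 + 1254) + 1/467214 = 1191 + 1/467214 = 556451875/467214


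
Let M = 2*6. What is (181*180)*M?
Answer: 390960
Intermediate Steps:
M = 12
(181*180)*M = (181*180)*12 = 32580*12 = 390960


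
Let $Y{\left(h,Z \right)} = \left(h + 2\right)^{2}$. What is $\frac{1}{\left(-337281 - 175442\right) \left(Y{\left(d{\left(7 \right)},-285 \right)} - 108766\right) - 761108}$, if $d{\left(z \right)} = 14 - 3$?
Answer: $\frac{1}{55679418523} \approx 1.796 \cdot 10^{-11}$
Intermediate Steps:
$d{\left(z \right)} = 11$ ($d{\left(z \right)} = 14 - 3 = 11$)
$Y{\left(h,Z \right)} = \left(2 + h\right)^{2}$
$\frac{1}{\left(-337281 - 175442\right) \left(Y{\left(d{\left(7 \right)},-285 \right)} - 108766\right) - 761108} = \frac{1}{\left(-337281 - 175442\right) \left(\left(2 + 11\right)^{2} - 108766\right) - 761108} = \frac{1}{- 512723 \left(13^{2} - 108766\right) - 761108} = \frac{1}{- 512723 \left(169 - 108766\right) - 761108} = \frac{1}{\left(-512723\right) \left(-108597\right) - 761108} = \frac{1}{55680179631 - 761108} = \frac{1}{55679418523}$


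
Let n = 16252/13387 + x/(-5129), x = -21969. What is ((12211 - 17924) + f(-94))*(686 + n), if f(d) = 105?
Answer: -266265230535912/68661923 ≈ -3.8779e+6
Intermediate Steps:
n = 377455511/68661923 (n = 16252/13387 - 21969/(-5129) = 16252*(1/13387) - 21969*(-1/5129) = 16252/13387 + 21969/5129 = 377455511/68661923 ≈ 5.4973)
((12211 - 17924) + f(-94))*(686 + n) = ((12211 - 17924) + 105)*(686 + 377455511/68661923) = (-5713 + 105)*(47479534689/68661923) = -5608*47479534689/68661923 = -266265230535912/68661923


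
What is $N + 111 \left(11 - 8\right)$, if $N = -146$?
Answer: $187$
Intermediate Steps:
$N + 111 \left(11 - 8\right) = -146 + 111 \left(11 - 8\right) = -146 + 111 \cdot 3 = -146 + 333 = 187$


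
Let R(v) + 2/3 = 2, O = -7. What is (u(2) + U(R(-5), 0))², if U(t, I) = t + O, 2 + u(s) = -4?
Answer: 1225/9 ≈ 136.11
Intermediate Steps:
R(v) = 4/3 (R(v) = -⅔ + 2 = 4/3)
u(s) = -6 (u(s) = -2 - 4 = -6)
U(t, I) = -7 + t (U(t, I) = t - 7 = -7 + t)
(u(2) + U(R(-5), 0))² = (-6 + (-7 + 4/3))² = (-6 - 17/3)² = (-35/3)² = 1225/9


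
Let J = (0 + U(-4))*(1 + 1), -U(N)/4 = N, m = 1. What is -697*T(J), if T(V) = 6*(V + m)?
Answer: -138006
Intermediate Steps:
U(N) = -4*N
J = 32 (J = (0 - 4*(-4))*(1 + 1) = (0 + 16)*2 = 16*2 = 32)
T(V) = 6 + 6*V (T(V) = 6*(V + 1) = 6*(1 + V) = 6 + 6*V)
-697*T(J) = -697*(6 + 6*32) = -697*(6 + 192) = -697*198 = -138006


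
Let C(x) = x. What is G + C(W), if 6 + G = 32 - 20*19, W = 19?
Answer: -335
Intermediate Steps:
G = -354 (G = -6 + (32 - 20*19) = -6 + (32 - 380) = -6 - 348 = -354)
G + C(W) = -354 + 19 = -335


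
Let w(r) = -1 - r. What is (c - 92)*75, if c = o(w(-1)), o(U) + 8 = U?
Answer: -7500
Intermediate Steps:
o(U) = -8 + U
c = -8 (c = -8 + (-1 - 1*(-1)) = -8 + (-1 + 1) = -8 + 0 = -8)
(c - 92)*75 = (-8 - 92)*75 = -100*75 = -7500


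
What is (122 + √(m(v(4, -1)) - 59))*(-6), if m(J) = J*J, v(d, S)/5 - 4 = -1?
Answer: -732 - 6*√166 ≈ -809.30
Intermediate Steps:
v(d, S) = 15 (v(d, S) = 20 + 5*(-1) = 20 - 5 = 15)
m(J) = J²
(122 + √(m(v(4, -1)) - 59))*(-6) = (122 + √(15² - 59))*(-6) = (122 + √(225 - 59))*(-6) = (122 + √166)*(-6) = -732 - 6*√166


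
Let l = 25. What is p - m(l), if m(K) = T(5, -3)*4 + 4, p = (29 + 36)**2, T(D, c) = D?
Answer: 4201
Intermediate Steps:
p = 4225 (p = 65**2 = 4225)
m(K) = 24 (m(K) = 5*4 + 4 = 20 + 4 = 24)
p - m(l) = 4225 - 1*24 = 4225 - 24 = 4201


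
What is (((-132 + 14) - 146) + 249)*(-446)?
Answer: 6690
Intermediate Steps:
(((-132 + 14) - 146) + 249)*(-446) = ((-118 - 146) + 249)*(-446) = (-264 + 249)*(-446) = -15*(-446) = 6690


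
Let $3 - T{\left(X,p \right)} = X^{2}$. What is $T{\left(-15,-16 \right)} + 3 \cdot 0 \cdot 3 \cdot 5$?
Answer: $-222$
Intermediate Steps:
$T{\left(X,p \right)} = 3 - X^{2}$
$T{\left(-15,-16 \right)} + 3 \cdot 0 \cdot 3 \cdot 5 = \left(3 - \left(-15\right)^{2}\right) + 3 \cdot 0 \cdot 3 \cdot 5 = \left(3 - 225\right) + 0 \cdot 15 = \left(3 - 225\right) + 0 = -222 + 0 = -222$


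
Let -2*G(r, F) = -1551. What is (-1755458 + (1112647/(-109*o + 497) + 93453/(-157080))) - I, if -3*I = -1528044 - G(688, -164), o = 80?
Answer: -975296259431653/430556280 ≈ -2.2652e+6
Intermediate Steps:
G(r, F) = 1551/2 (G(r, F) = -1/2*(-1551) = 1551/2)
I = 1019213/2 (I = -(-1528044 - 1*1551/2)/3 = -(-1528044 - 1551/2)/3 = -1/3*(-3057639/2) = 1019213/2 ≈ 5.0961e+5)
(-1755458 + (1112647/(-109*o + 497) + 93453/(-157080))) - I = (-1755458 + (1112647/(-109*80 + 497) + 93453/(-157080))) - 1*1019213/2 = (-1755458 + (1112647/(-8720 + 497) + 93453*(-1/157080))) - 1019213/2 = (-1755458 + (1112647/(-8223) - 31151/52360)) - 1019213/2 = (-1755458 + (1112647*(-1/8223) - 31151/52360)) - 1019213/2 = (-1755458 + (-1112647/8223 - 31151/52360)) - 1019213/2 = (-1755458 - 58514351593/430556280) - 1019213/2 = -755881980527833/430556280 - 1019213/2 = -975296259431653/430556280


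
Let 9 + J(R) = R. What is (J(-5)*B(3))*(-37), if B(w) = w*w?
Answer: 4662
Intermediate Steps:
J(R) = -9 + R
B(w) = w²
(J(-5)*B(3))*(-37) = ((-9 - 5)*3²)*(-37) = -14*9*(-37) = -126*(-37) = 4662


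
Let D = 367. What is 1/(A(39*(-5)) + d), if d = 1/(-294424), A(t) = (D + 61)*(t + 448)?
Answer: 294424/31881408415 ≈ 9.2350e-6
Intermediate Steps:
A(t) = 191744 + 428*t (A(t) = (367 + 61)*(t + 448) = 428*(448 + t) = 191744 + 428*t)
d = -1/294424 ≈ -3.3965e-6
1/(A(39*(-5)) + d) = 1/((191744 + 428*(39*(-5))) - 1/294424) = 1/((191744 + 428*(-195)) - 1/294424) = 1/((191744 - 83460) - 1/294424) = 1/(108284 - 1/294424) = 1/(31881408415/294424) = 294424/31881408415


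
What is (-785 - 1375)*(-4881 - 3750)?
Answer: 18642960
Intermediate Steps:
(-785 - 1375)*(-4881 - 3750) = -2160*(-8631) = 18642960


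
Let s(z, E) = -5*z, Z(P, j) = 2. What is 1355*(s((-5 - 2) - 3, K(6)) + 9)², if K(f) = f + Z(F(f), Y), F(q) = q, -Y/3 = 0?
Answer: 4716755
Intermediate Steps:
Y = 0 (Y = -3*0 = 0)
K(f) = 2 + f (K(f) = f + 2 = 2 + f)
1355*(s((-5 - 2) - 3, K(6)) + 9)² = 1355*(-5*((-5 - 2) - 3) + 9)² = 1355*(-5*(-7 - 3) + 9)² = 1355*(-5*(-10) + 9)² = 1355*(50 + 9)² = 1355*59² = 1355*3481 = 4716755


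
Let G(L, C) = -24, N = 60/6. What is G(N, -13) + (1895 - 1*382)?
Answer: 1489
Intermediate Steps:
N = 10 (N = 60*(⅙) = 10)
G(N, -13) + (1895 - 1*382) = -24 + (1895 - 1*382) = -24 + (1895 - 382) = -24 + 1513 = 1489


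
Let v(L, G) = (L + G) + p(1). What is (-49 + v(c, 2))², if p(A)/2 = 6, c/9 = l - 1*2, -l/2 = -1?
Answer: 1225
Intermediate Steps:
l = 2 (l = -2*(-1) = 2)
c = 0 (c = 9*(2 - 1*2) = 9*(2 - 2) = 9*0 = 0)
p(A) = 12 (p(A) = 2*6 = 12)
v(L, G) = 12 + G + L (v(L, G) = (L + G) + 12 = (G + L) + 12 = 12 + G + L)
(-49 + v(c, 2))² = (-49 + (12 + 2 + 0))² = (-49 + 14)² = (-35)² = 1225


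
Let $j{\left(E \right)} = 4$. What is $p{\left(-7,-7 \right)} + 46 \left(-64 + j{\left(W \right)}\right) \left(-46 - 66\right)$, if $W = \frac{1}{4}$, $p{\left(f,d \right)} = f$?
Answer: $309113$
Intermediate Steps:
$W = \frac{1}{4} \approx 0.25$
$p{\left(-7,-7 \right)} + 46 \left(-64 + j{\left(W \right)}\right) \left(-46 - 66\right) = -7 + 46 \left(-64 + 4\right) \left(-46 - 66\right) = -7 + 46 \left(\left(-60\right) \left(-112\right)\right) = -7 + 46 \cdot 6720 = -7 + 309120 = 309113$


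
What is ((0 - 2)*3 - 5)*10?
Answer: -110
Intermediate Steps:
((0 - 2)*3 - 5)*10 = (-2*3 - 5)*10 = (-6 - 5)*10 = -11*10 = -110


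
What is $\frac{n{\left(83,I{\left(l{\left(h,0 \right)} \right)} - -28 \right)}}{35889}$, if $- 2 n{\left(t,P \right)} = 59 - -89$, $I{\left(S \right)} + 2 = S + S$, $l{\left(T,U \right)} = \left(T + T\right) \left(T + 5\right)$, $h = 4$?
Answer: $- \frac{74}{35889} \approx -0.0020619$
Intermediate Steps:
$l{\left(T,U \right)} = 2 T \left(5 + T\right)$
$I{\left(S \right)} = -2 + 2 S$ ($I{\left(S \right)} = -2 + \left(S + S\right) = -2 + 2 S$)
$n{\left(t,P \right)} = -74$ ($n{\left(t,P \right)} = - \frac{59 - -89}{2} = - \frac{59 + 89}{2} = \left(- \frac{1}{2}\right) 148 = -74$)
$\frac{n{\left(83,I{\left(l{\left(h,0 \right)} \right)} - -28 \right)}}{35889} = - \frac{74}{35889}$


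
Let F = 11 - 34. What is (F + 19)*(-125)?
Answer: 500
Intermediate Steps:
F = -23
(F + 19)*(-125) = (-23 + 19)*(-125) = -4*(-125) = 500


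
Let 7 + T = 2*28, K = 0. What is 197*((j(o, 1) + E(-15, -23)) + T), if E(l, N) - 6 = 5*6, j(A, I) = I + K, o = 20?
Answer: 16942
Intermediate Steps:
j(A, I) = I (j(A, I) = I + 0 = I)
E(l, N) = 36 (E(l, N) = 6 + 5*6 = 6 + 30 = 36)
T = 49 (T = -7 + 2*28 = -7 + 56 = 49)
197*((j(o, 1) + E(-15, -23)) + T) = 197*((1 + 36) + 49) = 197*(37 + 49) = 197*86 = 16942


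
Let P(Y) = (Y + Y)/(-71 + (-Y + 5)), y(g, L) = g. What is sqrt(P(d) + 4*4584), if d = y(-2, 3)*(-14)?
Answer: 2*sqrt(10125727)/47 ≈ 135.41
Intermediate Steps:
d = 28 (d = -2*(-14) = 28)
P(Y) = 2*Y/(-66 - Y) (P(Y) = (2*Y)/(-71 + (5 - Y)) = (2*Y)/(-66 - Y) = 2*Y/(-66 - Y))
sqrt(P(d) + 4*4584) = sqrt(-2*28/(66 + 28) + 4*4584) = sqrt(-2*28/94 + 18336) = sqrt(-2*28*1/94 + 18336) = sqrt(-28/47 + 18336) = sqrt(861764/47) = 2*sqrt(10125727)/47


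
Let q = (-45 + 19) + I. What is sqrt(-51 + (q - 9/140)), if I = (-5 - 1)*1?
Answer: I*sqrt(407015)/70 ≈ 9.114*I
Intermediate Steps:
I = -6 (I = -6*1 = -6)
q = -32 (q = (-45 + 19) - 6 = -26 - 6 = -32)
sqrt(-51 + (q - 9/140)) = sqrt(-51 + (-32 - 9/140)) = sqrt(-51 - 4489/140) = sqrt(-11629/140) = I*sqrt(407015)/70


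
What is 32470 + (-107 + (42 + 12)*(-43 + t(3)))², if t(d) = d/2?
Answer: 5545574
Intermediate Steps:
t(d) = d/2 (t(d) = d*(½) = d/2)
32470 + (-107 + (42 + 12)*(-43 + t(3)))² = 32470 + (-107 + (42 + 12)*(-43 + (½)*3))² = 32470 + (-107 + 54*(-43 + 3/2))² = 32470 + (-107 + 54*(-83/2))² = 32470 + (-107 - 2241)² = 32470 + (-2348)² = 32470 + 5513104 = 5545574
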